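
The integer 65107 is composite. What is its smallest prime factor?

7

65107 is odd.
Digit sum 19, not divisible by 3.
Ends in 7: not divisible by 5.
7: 65107 = 7·9301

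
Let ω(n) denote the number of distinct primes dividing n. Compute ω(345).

345 = 3 · 115
115 = 5 · 23
345 = 3 · 5 · 23, which has 3 distinct prime factors.

3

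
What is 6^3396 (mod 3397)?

6^1 ≡ 6 (mod 3397)
6^2 ≡ 6^2 = 36 ≡ 36 (mod 3397)
6^4 ≡ 36^2 = 1296 ≡ 1296 (mod 3397)
6^8 ≡ 1296^2 = 1679616 ≡ 1498 (mod 3397)
6^16 ≡ 1498^2 = 2244004 ≡ 1984 (mod 3397)
6^32 ≡ 1984^2 = 3936256 ≡ 2530 (mod 3397)
6^64 ≡ 2530^2 = 6400900 ≡ 952 (mod 3397)
6^128 ≡ 952^2 = 906304 ≡ 2702 (mod 3397)
6^256 ≡ 2702^2 = 7300804 ≡ 651 (mod 3397)
6^512 ≡ 651^2 = 423801 ≡ 2573 (mod 3397)
6^1024 ≡ 2573^2 = 6620329 ≡ 2973 (mod 3397)
6^2048 ≡ 2973^2 = 8838729 ≡ 3132 (mod 3397)
3396 = 2048 + 1024 + 256 + 64 + 4 in binary powers of 2.
So 6^3396 ≡ 3132 · 2973 · 651 · 952 · 1296 ≡ 732 (mod 3397).
Since 732 ≠ 1, base 6 is a Fermat witness: 3397 is composite.

732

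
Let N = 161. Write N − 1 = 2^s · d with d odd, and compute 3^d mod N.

82

161 − 1 = 160 = 2^5 · 5, so d = 5.
3^1 ≡ 3 (mod 161)
3^2 ≡ 3^2 = 9 ≡ 9 (mod 161)
3^4 ≡ 9^2 = 81 ≡ 81 (mod 161)
5 = 4 + 1 in binary powers of 2.
So 3^5 ≡ 81 · 3 ≡ 82 (mod 161).
Squaring chain: 82 → 123 → 156 → 25 → 142; never reaches −1, so base 3 is a Miller–Rabin witness that 161 is composite.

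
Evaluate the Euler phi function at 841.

812

Factor: 841 = 29^2.
φ(841) = 29^1·(29−1) = 812.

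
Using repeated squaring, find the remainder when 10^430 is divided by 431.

1

10^1 ≡ 10 (mod 431)
10^2 ≡ 10^2 = 100 ≡ 100 (mod 431)
10^4 ≡ 100^2 = 10000 ≡ 87 (mod 431)
10^8 ≡ 87^2 = 7569 ≡ 242 (mod 431)
10^16 ≡ 242^2 = 58564 ≡ 379 (mod 431)
10^32 ≡ 379^2 = 143641 ≡ 118 (mod 431)
10^64 ≡ 118^2 = 13924 ≡ 132 (mod 431)
10^128 ≡ 132^2 = 17424 ≡ 184 (mod 431)
10^256 ≡ 184^2 = 33856 ≡ 238 (mod 431)
430 = 256 + 128 + 32 + 8 + 4 + 2 in binary powers of 2.
So 10^430 ≡ 238 · 184 · 118 · 242 · 87 · 100 ≡ 1 (mod 431).
Since the result is 1, base 10 gives no evidence that 431 is composite.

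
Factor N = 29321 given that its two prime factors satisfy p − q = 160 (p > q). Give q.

109

Since p = q + 160, we have 29321 = q(q + 160), so q² + 160q − 29321 = 0.
Discriminant: 160² + 4·29321 = 25600 + 117284 = 142884; √142884 = 378.
q = (−160 + 378)/2 = 109, and p = q + 160 = 269.
Check: 109 · 269 = 29321.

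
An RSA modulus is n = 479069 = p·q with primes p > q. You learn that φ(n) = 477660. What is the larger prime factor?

839

φ(n) = (p−1)(q−1) = n − (p+q) + 1, so p + q = 479069 − 477660 + 1 = 1410.
p and q are the roots of t² − 1410t + 479069 = 0.
Discriminant: 1410² − 4·479069 = 1988100 − 1916276 = 71824; √71824 = 268.
q = (1410 − 268)/2 = 571, p = (1410 + 268)/2 = 839.
Check: 571 · 839 = 479069.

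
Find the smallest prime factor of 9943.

9943 is odd.
Digit sum 25, not divisible by 3.
Ends in 3: not divisible by 5.
7: 9943 = 7·1420 + 3
11: 9943 = 11·903 + 10
13: 9943 = 13·764 + 11
17: 9943 = 17·584 + 15
19: 9943 = 19·523 + 6
23: 9943 = 23·432 + 7
29: 9943 = 29·342 + 25
31: 9943 = 31·320 + 23
37: 9943 = 37·268 + 27
41: 9943 = 41·242 + 21
43: 9943 = 43·231 + 10
47: 9943 = 47·211 + 26
53: 9943 = 53·187 + 32
59: 9943 = 59·168 + 31
61: 9943 = 61·163

61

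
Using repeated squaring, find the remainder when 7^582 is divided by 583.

566

7^1 ≡ 7 (mod 583)
7^2 ≡ 7^2 = 49 ≡ 49 (mod 583)
7^4 ≡ 49^2 = 2401 ≡ 69 (mod 583)
7^8 ≡ 69^2 = 4761 ≡ 97 (mod 583)
7^16 ≡ 97^2 = 9409 ≡ 81 (mod 583)
7^32 ≡ 81^2 = 6561 ≡ 148 (mod 583)
7^64 ≡ 148^2 = 21904 ≡ 333 (mod 583)
7^128 ≡ 333^2 = 110889 ≡ 119 (mod 583)
7^256 ≡ 119^2 = 14161 ≡ 169 (mod 583)
7^512 ≡ 169^2 = 28561 ≡ 577 (mod 583)
582 = 512 + 64 + 4 + 2 in binary powers of 2.
So 7^582 ≡ 577 · 333 · 69 · 49 ≡ 566 (mod 583).
Since 566 ≠ 1, base 7 is a Fermat witness: 583 is composite.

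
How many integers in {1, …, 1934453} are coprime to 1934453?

Factor: 1934453 = 101 · 107 · 179.
φ(1934453) = (101−1) · (107−1) · (179−1) = 100 · 106 · 178 = 1886800.

1886800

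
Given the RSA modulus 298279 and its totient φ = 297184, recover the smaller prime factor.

503

φ(n) = (p−1)(q−1) = n − (p+q) + 1, so p + q = 298279 − 297184 + 1 = 1096.
p and q are the roots of t² − 1096t + 298279 = 0.
Discriminant: 1096² − 4·298279 = 1201216 − 1193116 = 8100; √8100 = 90.
q = (1096 − 90)/2 = 503, p = (1096 + 90)/2 = 593.
Check: 503 · 593 = 298279.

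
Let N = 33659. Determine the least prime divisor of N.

97

33659 is odd.
Digit sum 26, not divisible by 3.
Ends in 9: not divisible by 5.
7: 33659 = 7·4808 + 3
11: 33659 = 11·3059 + 10
13: 33659 = 13·2589 + 2
17: 33659 = 17·1979 + 16
19: 33659 = 19·1771 + 10
23: 33659 = 23·1463 + 10
29: 33659 = 29·1160 + 19
31: 33659 = 31·1085 + 24
37: 33659 = 37·909 + 26
41: 33659 = 41·820 + 39
43: 33659 = 43·782 + 33
47: 33659 = 47·716 + 7
53: 33659 = 53·635 + 4
59: 33659 = 59·570 + 29
61: 33659 = 61·551 + 48
67: 33659 = 67·502 + 25
71: 33659 = 71·474 + 5
73: 33659 = 73·461 + 6
79: 33659 = 79·426 + 5
83: 33659 = 83·405 + 44
89: 33659 = 89·378 + 17
97: 33659 = 97·347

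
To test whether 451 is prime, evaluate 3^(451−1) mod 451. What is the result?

419

3^1 ≡ 3 (mod 451)
3^2 ≡ 3^2 = 9 ≡ 9 (mod 451)
3^4 ≡ 9^2 = 81 ≡ 81 (mod 451)
3^8 ≡ 81^2 = 6561 ≡ 247 (mod 451)
3^16 ≡ 247^2 = 61009 ≡ 124 (mod 451)
3^32 ≡ 124^2 = 15376 ≡ 42 (mod 451)
3^64 ≡ 42^2 = 1764 ≡ 411 (mod 451)
3^128 ≡ 411^2 = 168921 ≡ 247 (mod 451)
3^256 ≡ 247^2 = 61009 ≡ 124 (mod 451)
450 = 256 + 128 + 64 + 2 in binary powers of 2.
So 3^450 ≡ 124 · 247 · 411 · 9 ≡ 419 (mod 451).
Since 419 ≠ 1, base 3 is a Fermat witness: 451 is composite.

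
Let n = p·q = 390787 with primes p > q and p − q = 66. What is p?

Since p = q + 66, we have 390787 = q(q + 66), so q² + 66q − 390787 = 0.
Discriminant: 66² + 4·390787 = 4356 + 1563148 = 1567504; √1567504 = 1252.
q = (−66 + 1252)/2 = 593, and p = q + 66 = 659.
Check: 593 · 659 = 390787.

659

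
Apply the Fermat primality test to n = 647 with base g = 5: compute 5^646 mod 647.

1

5^1 ≡ 5 (mod 647)
5^2 ≡ 5^2 = 25 ≡ 25 (mod 647)
5^4 ≡ 25^2 = 625 ≡ 625 (mod 647)
5^8 ≡ 625^2 = 390625 ≡ 484 (mod 647)
5^16 ≡ 484^2 = 234256 ≡ 42 (mod 647)
5^32 ≡ 42^2 = 1764 ≡ 470 (mod 647)
5^64 ≡ 470^2 = 220900 ≡ 273 (mod 647)
5^128 ≡ 273^2 = 74529 ≡ 124 (mod 647)
5^256 ≡ 124^2 = 15376 ≡ 495 (mod 647)
5^512 ≡ 495^2 = 245025 ≡ 459 (mod 647)
646 = 512 + 128 + 4 + 2 in binary powers of 2.
So 5^646 ≡ 459 · 124 · 625 · 25 ≡ 1 (mod 647).
Since the result is 1, base 5 gives no evidence that 647 is composite.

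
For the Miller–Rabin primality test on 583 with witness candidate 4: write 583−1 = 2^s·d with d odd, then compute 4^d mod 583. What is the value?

70

583 − 1 = 582 = 2^1 · 291, so d = 291.
4^1 ≡ 4 (mod 583)
4^2 ≡ 4^2 = 16 ≡ 16 (mod 583)
4^4 ≡ 16^2 = 256 ≡ 256 (mod 583)
4^8 ≡ 256^2 = 65536 ≡ 240 (mod 583)
4^16 ≡ 240^2 = 57600 ≡ 466 (mod 583)
4^32 ≡ 466^2 = 217156 ≡ 280 (mod 583)
4^64 ≡ 280^2 = 78400 ≡ 278 (mod 583)
4^128 ≡ 278^2 = 77284 ≡ 328 (mod 583)
4^256 ≡ 328^2 = 107584 ≡ 312 (mod 583)
291 = 256 + 32 + 2 + 1 in binary powers of 2.
So 4^291 ≡ 312 · 280 · 16 · 4 ≡ 70 (mod 583).
Squaring chain: 70; never reaches −1, so base 4 is a Miller–Rabin witness that 583 is composite.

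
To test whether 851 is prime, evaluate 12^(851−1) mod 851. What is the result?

164

12^1 ≡ 12 (mod 851)
12^2 ≡ 12^2 = 144 ≡ 144 (mod 851)
12^4 ≡ 144^2 = 20736 ≡ 312 (mod 851)
12^8 ≡ 312^2 = 97344 ≡ 330 (mod 851)
12^16 ≡ 330^2 = 108900 ≡ 823 (mod 851)
12^32 ≡ 823^2 = 677329 ≡ 784 (mod 851)
12^64 ≡ 784^2 = 614656 ≡ 234 (mod 851)
12^128 ≡ 234^2 = 54756 ≡ 292 (mod 851)
12^256 ≡ 292^2 = 85264 ≡ 164 (mod 851)
12^512 ≡ 164^2 = 26896 ≡ 515 (mod 851)
850 = 512 + 256 + 64 + 16 + 2 in binary powers of 2.
So 12^850 ≡ 515 · 164 · 234 · 823 · 144 ≡ 164 (mod 851).
Since 164 ≠ 1, base 12 is a Fermat witness: 851 is composite.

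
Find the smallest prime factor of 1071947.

43

1071947 is odd.
Digit sum 29, not divisible by 3.
Ends in 7: not divisible by 5.
7: 1071947 = 7·153135 + 2
11: 1071947 = 11·97449 + 8
13: 1071947 = 13·82457 + 6
17: 1071947 = 17·63055 + 12
19: 1071947 = 19·56418 + 5
23: 1071947 = 23·46606 + 9
29: 1071947 = 29·36963 + 20
31: 1071947 = 31·34578 + 29
37: 1071947 = 37·28971 + 20
41: 1071947 = 41·26145 + 2
43: 1071947 = 43·24929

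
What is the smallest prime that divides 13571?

13571 is odd.
Digit sum 17, not divisible by 3.
Ends in 1: not divisible by 5.
7: 13571 = 7·1938 + 5
11: 13571 = 11·1233 + 8
13: 13571 = 13·1043 + 12
17: 13571 = 17·798 + 5
19: 13571 = 19·714 + 5
23: 13571 = 23·590 + 1
29: 13571 = 29·467 + 28
31: 13571 = 31·437 + 24
37: 13571 = 37·366 + 29
41: 13571 = 41·331

41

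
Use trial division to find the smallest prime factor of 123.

3

123 is odd.
Digit sum 6, divisible by 3.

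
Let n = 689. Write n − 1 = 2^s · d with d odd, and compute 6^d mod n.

241

689 − 1 = 688 = 2^4 · 43, so d = 43.
6^1 ≡ 6 (mod 689)
6^2 ≡ 6^2 = 36 ≡ 36 (mod 689)
6^4 ≡ 36^2 = 1296 ≡ 607 (mod 689)
6^8 ≡ 607^2 = 368449 ≡ 523 (mod 689)
6^16 ≡ 523^2 = 273529 ≡ 685 (mod 689)
6^32 ≡ 685^2 = 469225 ≡ 16 (mod 689)
43 = 32 + 8 + 2 + 1 in binary powers of 2.
So 6^43 ≡ 16 · 523 · 36 · 6 ≡ 241 (mod 689).
Squaring chain: 241 → 205 → 685 → 16; never reaches −1, so base 6 is a Miller–Rabin witness that 689 is composite.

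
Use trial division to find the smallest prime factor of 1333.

31

1333 is odd.
Digit sum 10, not divisible by 3.
Ends in 3: not divisible by 5.
7: 1333 = 7·190 + 3
11: 1333 = 11·121 + 2
13: 1333 = 13·102 + 7
17: 1333 = 17·78 + 7
19: 1333 = 19·70 + 3
23: 1333 = 23·57 + 22
29: 1333 = 29·45 + 28
31: 1333 = 31·43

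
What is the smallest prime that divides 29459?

29459 is odd.
Digit sum 29, not divisible by 3.
Ends in 9: not divisible by 5.
7: 29459 = 7·4208 + 3
11: 29459 = 11·2678 + 1
13: 29459 = 13·2266 + 1
17: 29459 = 17·1732 + 15
19: 29459 = 19·1550 + 9
23: 29459 = 23·1280 + 19
29: 29459 = 29·1015 + 24
31: 29459 = 31·950 + 9
37: 29459 = 37·796 + 7
41: 29459 = 41·718 + 21
43: 29459 = 43·685 + 4
47: 29459 = 47·626 + 37
53: 29459 = 53·555 + 44
59: 29459 = 59·499 + 18
61: 29459 = 61·482 + 57
67: 29459 = 67·439 + 46
71: 29459 = 71·414 + 65
73: 29459 = 73·403 + 40
79: 29459 = 79·372 + 71
83: 29459 = 83·354 + 77
89: 29459 = 89·331

89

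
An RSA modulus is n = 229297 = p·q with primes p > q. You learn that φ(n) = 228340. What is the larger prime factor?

491

φ(n) = (p−1)(q−1) = n − (p+q) + 1, so p + q = 229297 − 228340 + 1 = 958.
p and q are the roots of t² − 958t + 229297 = 0.
Discriminant: 958² − 4·229297 = 917764 − 917188 = 576; √576 = 24.
q = (958 − 24)/2 = 467, p = (958 + 24)/2 = 491.
Check: 467 · 491 = 229297.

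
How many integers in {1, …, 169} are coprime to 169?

Factor: 169 = 13^2.
φ(169) = 13^1·(13−1) = 156.

156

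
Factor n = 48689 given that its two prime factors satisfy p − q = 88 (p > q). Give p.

Since p = q + 88, we have 48689 = q(q + 88), so q² + 88q − 48689 = 0.
Discriminant: 88² + 4·48689 = 7744 + 194756 = 202500; √202500 = 450.
q = (−88 + 450)/2 = 181, and p = q + 88 = 269.
Check: 181 · 269 = 48689.

269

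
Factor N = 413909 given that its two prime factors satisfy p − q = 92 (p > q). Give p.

691

Since p = q + 92, we have 413909 = q(q + 92), so q² + 92q − 413909 = 0.
Discriminant: 92² + 4·413909 = 8464 + 1655636 = 1664100; √1664100 = 1290.
q = (−92 + 1290)/2 = 599, and p = q + 92 = 691.
Check: 599 · 691 = 413909.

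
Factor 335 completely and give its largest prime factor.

67

335 = 5 · 67
67 is prime.
So 335 = 5 · 67; the largest prime factor is 67.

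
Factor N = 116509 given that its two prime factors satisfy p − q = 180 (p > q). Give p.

Since p = q + 180, we have 116509 = q(q + 180), so q² + 180q − 116509 = 0.
Discriminant: 180² + 4·116509 = 32400 + 466036 = 498436; √498436 = 706.
q = (−180 + 706)/2 = 263, and p = q + 180 = 443.
Check: 263 · 443 = 116509.

443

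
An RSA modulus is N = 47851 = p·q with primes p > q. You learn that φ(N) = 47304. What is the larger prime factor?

439

φ(n) = (p−1)(q−1) = n − (p+q) + 1, so p + q = 47851 − 47304 + 1 = 548.
p and q are the roots of t² − 548t + 47851 = 0.
Discriminant: 548² − 4·47851 = 300304 − 191404 = 108900; √108900 = 330.
q = (548 − 330)/2 = 109, p = (548 + 330)/2 = 439.
Check: 109 · 439 = 47851.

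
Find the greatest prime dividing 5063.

5063 = 61 · 83
83 is prime.
So 5063 = 61 · 83; the largest prime factor is 83.

83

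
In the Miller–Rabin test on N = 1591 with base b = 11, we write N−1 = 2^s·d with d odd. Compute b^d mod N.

1591 − 1 = 1590 = 2^1 · 795, so d = 795.
11^1 ≡ 11 (mod 1591)
11^2 ≡ 11^2 = 121 ≡ 121 (mod 1591)
11^4 ≡ 121^2 = 14641 ≡ 322 (mod 1591)
11^8 ≡ 322^2 = 103684 ≡ 269 (mod 1591)
11^16 ≡ 269^2 = 72361 ≡ 766 (mod 1591)
11^32 ≡ 766^2 = 586756 ≡ 1268 (mod 1591)
11^64 ≡ 1268^2 = 1607824 ≡ 914 (mod 1591)
11^128 ≡ 914^2 = 835396 ≡ 121 (mod 1591)
11^256 ≡ 121^2 = 14641 ≡ 322 (mod 1591)
11^512 ≡ 322^2 = 103684 ≡ 269 (mod 1591)
795 = 512 + 256 + 16 + 8 + 2 + 1 in binary powers of 2.
So 11^795 ≡ 269 · 322 · 766 · 269 · 121 · 11 ≡ 924 (mod 1591).
Squaring chain: 924; never reaches −1, so base 11 is a Miller–Rabin witness that 1591 is composite.

924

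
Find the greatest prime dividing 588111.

97

588111 = 3 · 196037
196037 = 43 · 4559
4559 = 47 · 97
97 is prime.
So 588111 = 3 · 43 · 47 · 97; the largest prime factor is 97.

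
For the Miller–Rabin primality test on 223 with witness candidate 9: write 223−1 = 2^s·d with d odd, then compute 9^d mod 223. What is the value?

1

223 − 1 = 222 = 2^1 · 111, so d = 111.
9^1 ≡ 9 (mod 223)
9^2 ≡ 9^2 = 81 ≡ 81 (mod 223)
9^4 ≡ 81^2 = 6561 ≡ 94 (mod 223)
9^8 ≡ 94^2 = 8836 ≡ 139 (mod 223)
9^16 ≡ 139^2 = 19321 ≡ 143 (mod 223)
9^32 ≡ 143^2 = 20449 ≡ 156 (mod 223)
9^64 ≡ 156^2 = 24336 ≡ 29 (mod 223)
111 = 64 + 32 + 8 + 4 + 2 + 1 in binary powers of 2.
So 9^111 ≡ 29 · 156 · 139 · 94 · 81 · 9 ≡ 1 (mod 223).
Since 9^d ≡ 1 (mod 223), base 9 does not prove 223 composite.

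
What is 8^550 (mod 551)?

486

8^1 ≡ 8 (mod 551)
8^2 ≡ 8^2 = 64 ≡ 64 (mod 551)
8^4 ≡ 64^2 = 4096 ≡ 239 (mod 551)
8^8 ≡ 239^2 = 57121 ≡ 368 (mod 551)
8^16 ≡ 368^2 = 135424 ≡ 429 (mod 551)
8^32 ≡ 429^2 = 184041 ≡ 7 (mod 551)
8^64 ≡ 7^2 = 49 ≡ 49 (mod 551)
8^128 ≡ 49^2 = 2401 ≡ 197 (mod 551)
8^256 ≡ 197^2 = 38809 ≡ 239 (mod 551)
8^512 ≡ 239^2 = 57121 ≡ 368 (mod 551)
550 = 512 + 32 + 4 + 2 in binary powers of 2.
So 8^550 ≡ 368 · 7 · 239 · 64 ≡ 486 (mod 551).
Since 486 ≠ 1, base 8 is a Fermat witness: 551 is composite.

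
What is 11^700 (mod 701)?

11^1 ≡ 11 (mod 701)
11^2 ≡ 11^2 = 121 ≡ 121 (mod 701)
11^4 ≡ 121^2 = 14641 ≡ 621 (mod 701)
11^8 ≡ 621^2 = 385641 ≡ 91 (mod 701)
11^16 ≡ 91^2 = 8281 ≡ 570 (mod 701)
11^32 ≡ 570^2 = 324900 ≡ 337 (mod 701)
11^64 ≡ 337^2 = 113569 ≡ 7 (mod 701)
11^128 ≡ 7^2 = 49 ≡ 49 (mod 701)
11^256 ≡ 49^2 = 2401 ≡ 298 (mod 701)
11^512 ≡ 298^2 = 88804 ≡ 478 (mod 701)
700 = 512 + 128 + 32 + 16 + 8 + 4 in binary powers of 2.
So 11^700 ≡ 478 · 49 · 337 · 570 · 91 · 621 ≡ 1 (mod 701).
Since the result is 1, base 11 gives no evidence that 701 is composite.

1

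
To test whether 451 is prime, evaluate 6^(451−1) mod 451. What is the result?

6^1 ≡ 6 (mod 451)
6^2 ≡ 6^2 = 36 ≡ 36 (mod 451)
6^4 ≡ 36^2 = 1296 ≡ 394 (mod 451)
6^8 ≡ 394^2 = 155236 ≡ 92 (mod 451)
6^16 ≡ 92^2 = 8464 ≡ 346 (mod 451)
6^32 ≡ 346^2 = 119716 ≡ 201 (mod 451)
6^64 ≡ 201^2 = 40401 ≡ 262 (mod 451)
6^128 ≡ 262^2 = 68644 ≡ 92 (mod 451)
6^256 ≡ 92^2 = 8464 ≡ 346 (mod 451)
450 = 256 + 128 + 64 + 2 in binary powers of 2.
So 6^450 ≡ 346 · 92 · 262 · 36 ≡ 155 (mod 451).
Since 155 ≠ 1, base 6 is a Fermat witness: 451 is composite.

155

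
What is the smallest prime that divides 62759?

62759 is odd.
Digit sum 29, not divisible by 3.
Ends in 9: not divisible by 5.
7: 62759 = 7·8965 + 4
11: 62759 = 11·5705 + 4
13: 62759 = 13·4827 + 8
17: 62759 = 17·3691 + 12
19: 62759 = 19·3303 + 2
23: 62759 = 23·2728 + 15
29: 62759 = 29·2164 + 3
31: 62759 = 31·2024 + 15
37: 62759 = 37·1696 + 7
41: 62759 = 41·1530 + 29
43: 62759 = 43·1459 + 22
47: 62759 = 47·1335 + 14
53: 62759 = 53·1184 + 7
59: 62759 = 59·1063 + 42
61: 62759 = 61·1028 + 51
67: 62759 = 67·936 + 47
71: 62759 = 71·883 + 66
73: 62759 = 73·859 + 52
79: 62759 = 79·794 + 33
83: 62759 = 83·756 + 11
89: 62759 = 89·705 + 14
97: 62759 = 97·647

97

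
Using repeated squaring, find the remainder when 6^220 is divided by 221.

6^1 ≡ 6 (mod 221)
6^2 ≡ 6^2 = 36 ≡ 36 (mod 221)
6^4 ≡ 36^2 = 1296 ≡ 191 (mod 221)
6^8 ≡ 191^2 = 36481 ≡ 16 (mod 221)
6^16 ≡ 16^2 = 256 ≡ 35 (mod 221)
6^32 ≡ 35^2 = 1225 ≡ 120 (mod 221)
6^64 ≡ 120^2 = 14400 ≡ 35 (mod 221)
6^128 ≡ 35^2 = 1225 ≡ 120 (mod 221)
220 = 128 + 64 + 16 + 8 + 4 in binary powers of 2.
So 6^220 ≡ 120 · 35 · 35 · 16 · 191 ≡ 217 (mod 221).
Since 217 ≠ 1, base 6 is a Fermat witness: 221 is composite.

217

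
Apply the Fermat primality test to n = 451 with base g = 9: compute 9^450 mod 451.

9^1 ≡ 9 (mod 451)
9^2 ≡ 9^2 = 81 ≡ 81 (mod 451)
9^4 ≡ 81^2 = 6561 ≡ 247 (mod 451)
9^8 ≡ 247^2 = 61009 ≡ 124 (mod 451)
9^16 ≡ 124^2 = 15376 ≡ 42 (mod 451)
9^32 ≡ 42^2 = 1764 ≡ 411 (mod 451)
9^64 ≡ 411^2 = 168921 ≡ 247 (mod 451)
9^128 ≡ 247^2 = 61009 ≡ 124 (mod 451)
9^256 ≡ 124^2 = 15376 ≡ 42 (mod 451)
450 = 256 + 128 + 64 + 2 in binary powers of 2.
So 9^450 ≡ 42 · 124 · 247 · 81 ≡ 122 (mod 451).
Since 122 ≠ 1, base 9 is a Fermat witness: 451 is composite.

122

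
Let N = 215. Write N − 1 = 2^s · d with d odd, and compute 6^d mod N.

36

215 − 1 = 214 = 2^1 · 107, so d = 107.
6^1 ≡ 6 (mod 215)
6^2 ≡ 6^2 = 36 ≡ 36 (mod 215)
6^4 ≡ 36^2 = 1296 ≡ 6 (mod 215)
6^8 ≡ 6^2 = 36 ≡ 36 (mod 215)
6^16 ≡ 36^2 = 1296 ≡ 6 (mod 215)
6^32 ≡ 6^2 = 36 ≡ 36 (mod 215)
6^64 ≡ 36^2 = 1296 ≡ 6 (mod 215)
107 = 64 + 32 + 8 + 2 + 1 in binary powers of 2.
So 6^107 ≡ 6 · 36 · 36 · 36 · 6 ≡ 36 (mod 215).
Squaring chain: 36; never reaches −1, so base 6 is a Miller–Rabin witness that 215 is composite.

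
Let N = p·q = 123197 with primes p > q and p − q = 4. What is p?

Since p = q + 4, we have 123197 = q(q + 4), so q² + 4q − 123197 = 0.
Discriminant: 4² + 4·123197 = 16 + 492788 = 492804; √492804 = 702.
q = (−4 + 702)/2 = 349, and p = q + 4 = 353.
Check: 349 · 353 = 123197.

353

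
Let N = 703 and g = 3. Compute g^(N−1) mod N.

3^1 ≡ 3 (mod 703)
3^2 ≡ 3^2 = 9 ≡ 9 (mod 703)
3^4 ≡ 9^2 = 81 ≡ 81 (mod 703)
3^8 ≡ 81^2 = 6561 ≡ 234 (mod 703)
3^16 ≡ 234^2 = 54756 ≡ 625 (mod 703)
3^32 ≡ 625^2 = 390625 ≡ 460 (mod 703)
3^64 ≡ 460^2 = 211600 ≡ 700 (mod 703)
3^128 ≡ 700^2 = 490000 ≡ 9 (mod 703)
3^256 ≡ 9^2 = 81 ≡ 81 (mod 703)
3^512 ≡ 81^2 = 6561 ≡ 234 (mod 703)
702 = 512 + 128 + 32 + 16 + 8 + 4 + 2 in binary powers of 2.
So 3^702 ≡ 234 · 9 · 460 · 625 · 234 · 81 · 9 ≡ 1 (mod 703).
Since the result is 1, base 3 gives no evidence that 703 is composite.

1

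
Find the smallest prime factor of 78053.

78053 is odd.
Digit sum 23, not divisible by 3.
Ends in 3: not divisible by 5.
7: 78053 = 7·11150 + 3
11: 78053 = 11·7095 + 8
13: 78053 = 13·6004 + 1
17: 78053 = 17·4591 + 6
19: 78053 = 19·4108 + 1
23: 78053 = 23·3393 + 14
29: 78053 = 29·2691 + 14
31: 78053 = 31·2517 + 26
37: 78053 = 37·2109 + 20
41: 78053 = 41·1903 + 30
43: 78053 = 43·1815 + 8
47: 78053 = 47·1660 + 33
53: 78053 = 53·1472 + 37
59: 78053 = 59·1322 + 55
61: 78053 = 61·1279 + 34
67: 78053 = 67·1164 + 65
71: 78053 = 71·1099 + 24
73: 78053 = 73·1069 + 16
79: 78053 = 79·988 + 1
83: 78053 = 83·940 + 33
89: 78053 = 89·877

89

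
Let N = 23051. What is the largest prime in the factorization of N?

23051 = 7 · 3293
3293 = 37 · 89
89 is prime.
So 23051 = 7 · 37 · 89; the largest prime factor is 89.

89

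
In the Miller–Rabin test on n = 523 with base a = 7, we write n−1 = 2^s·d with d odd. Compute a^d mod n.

1

523 − 1 = 522 = 2^1 · 261, so d = 261.
7^1 ≡ 7 (mod 523)
7^2 ≡ 7^2 = 49 ≡ 49 (mod 523)
7^4 ≡ 49^2 = 2401 ≡ 309 (mod 523)
7^8 ≡ 309^2 = 95481 ≡ 295 (mod 523)
7^16 ≡ 295^2 = 87025 ≡ 207 (mod 523)
7^32 ≡ 207^2 = 42849 ≡ 486 (mod 523)
7^64 ≡ 486^2 = 236196 ≡ 323 (mod 523)
7^128 ≡ 323^2 = 104329 ≡ 252 (mod 523)
7^256 ≡ 252^2 = 63504 ≡ 221 (mod 523)
261 = 256 + 4 + 1 in binary powers of 2.
So 7^261 ≡ 221 · 309 · 7 ≡ 1 (mod 523).
Since 7^d ≡ 1 (mod 523), base 7 does not prove 523 composite.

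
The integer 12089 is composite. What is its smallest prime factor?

7

12089 is odd.
Digit sum 20, not divisible by 3.
Ends in 9: not divisible by 5.
7: 12089 = 7·1727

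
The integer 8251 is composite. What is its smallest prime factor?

8251 is odd.
Digit sum 16, not divisible by 3.
Ends in 1: not divisible by 5.
7: 8251 = 7·1178 + 5
11: 8251 = 11·750 + 1
13: 8251 = 13·634 + 9
17: 8251 = 17·485 + 6
19: 8251 = 19·434 + 5
23: 8251 = 23·358 + 17
29: 8251 = 29·284 + 15
31: 8251 = 31·266 + 5
37: 8251 = 37·223

37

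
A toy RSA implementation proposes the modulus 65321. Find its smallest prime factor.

65321 is odd.
Digit sum 17, not divisible by 3.
Ends in 1: not divisible by 5.
7: 65321 = 7·9331 + 4
11: 65321 = 11·5938 + 3
13: 65321 = 13·5024 + 9
17: 65321 = 17·3842 + 7
19: 65321 = 19·3437 + 18
23: 65321 = 23·2840 + 1
29: 65321 = 29·2252 + 13
31: 65321 = 31·2107 + 4
37: 65321 = 37·1765 + 16
41: 65321 = 41·1593 + 8
43: 65321 = 43·1519 + 4
47: 65321 = 47·1389 + 38
53: 65321 = 53·1232 + 25
59: 65321 = 59·1107 + 8
61: 65321 = 61·1070 + 51
67: 65321 = 67·974 + 63
71: 65321 = 71·920 + 1
73: 65321 = 73·894 + 59
79: 65321 = 79·826 + 67
83: 65321 = 83·787

83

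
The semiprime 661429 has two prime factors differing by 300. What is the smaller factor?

Since p = q + 300, we have 661429 = q(q + 300), so q² + 300q − 661429 = 0.
Discriminant: 300² + 4·661429 = 90000 + 2645716 = 2735716; √2735716 = 1654.
q = (−300 + 1654)/2 = 677, and p = q + 300 = 977.
Check: 677 · 977 = 661429.

677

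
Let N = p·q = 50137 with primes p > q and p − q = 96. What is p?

277

Since p = q + 96, we have 50137 = q(q + 96), so q² + 96q − 50137 = 0.
Discriminant: 96² + 4·50137 = 9216 + 200548 = 209764; √209764 = 458.
q = (−96 + 458)/2 = 181, and p = q + 96 = 277.
Check: 181 · 277 = 50137.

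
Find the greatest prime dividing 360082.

360082 = 2 · 180041
180041 = 43 · 4187
4187 = 53 · 79
79 is prime.
So 360082 = 2 · 43 · 53 · 79; the largest prime factor is 79.

79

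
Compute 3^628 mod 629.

3^1 ≡ 3 (mod 629)
3^2 ≡ 3^2 = 9 ≡ 9 (mod 629)
3^4 ≡ 9^2 = 81 ≡ 81 (mod 629)
3^8 ≡ 81^2 = 6561 ≡ 271 (mod 629)
3^16 ≡ 271^2 = 73441 ≡ 477 (mod 629)
3^32 ≡ 477^2 = 227529 ≡ 460 (mod 629)
3^64 ≡ 460^2 = 211600 ≡ 256 (mod 629)
3^128 ≡ 256^2 = 65536 ≡ 120 (mod 629)
3^256 ≡ 120^2 = 14400 ≡ 562 (mod 629)
3^512 ≡ 562^2 = 315844 ≡ 86 (mod 629)
628 = 512 + 64 + 32 + 16 + 4 in binary powers of 2.
So 3^628 ≡ 86 · 256 · 460 · 477 · 81 ≡ 625 (mod 629).
Since 625 ≠ 1, base 3 is a Fermat witness: 629 is composite.

625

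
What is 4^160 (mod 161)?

25

4^1 ≡ 4 (mod 161)
4^2 ≡ 4^2 = 16 ≡ 16 (mod 161)
4^4 ≡ 16^2 = 256 ≡ 95 (mod 161)
4^8 ≡ 95^2 = 9025 ≡ 9 (mod 161)
4^16 ≡ 9^2 = 81 ≡ 81 (mod 161)
4^32 ≡ 81^2 = 6561 ≡ 121 (mod 161)
4^64 ≡ 121^2 = 14641 ≡ 151 (mod 161)
4^128 ≡ 151^2 = 22801 ≡ 100 (mod 161)
160 = 128 + 32 in binary powers of 2.
So 4^160 ≡ 100 · 121 ≡ 25 (mod 161).
Since 25 ≠ 1, base 4 is a Fermat witness: 161 is composite.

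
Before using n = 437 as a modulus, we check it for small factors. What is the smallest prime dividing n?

19

437 is odd.
Digit sum 14, not divisible by 3.
Ends in 7: not divisible by 5.
7: 437 = 7·62 + 3
11: 437 = 11·39 + 8
13: 437 = 13·33 + 8
17: 437 = 17·25 + 12
19: 437 = 19·23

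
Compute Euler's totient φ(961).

930

Factor: 961 = 31^2.
φ(961) = 31^1·(31−1) = 930.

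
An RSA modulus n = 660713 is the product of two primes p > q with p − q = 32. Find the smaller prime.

Since p = q + 32, we have 660713 = q(q + 32), so q² + 32q − 660713 = 0.
Discriminant: 32² + 4·660713 = 1024 + 2642852 = 2643876; √2643876 = 1626.
q = (−32 + 1626)/2 = 797, and p = q + 32 = 829.
Check: 797 · 829 = 660713.

797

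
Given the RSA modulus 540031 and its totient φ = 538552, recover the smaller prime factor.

653

φ(n) = (p−1)(q−1) = n − (p+q) + 1, so p + q = 540031 − 538552 + 1 = 1480.
p and q are the roots of t² − 1480t + 540031 = 0.
Discriminant: 1480² − 4·540031 = 2190400 − 2160124 = 30276; √30276 = 174.
q = (1480 − 174)/2 = 653, p = (1480 + 174)/2 = 827.
Check: 653 · 827 = 540031.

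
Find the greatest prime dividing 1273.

67

1273 = 19 · 67
67 is prime.
So 1273 = 19 · 67; the largest prime factor is 67.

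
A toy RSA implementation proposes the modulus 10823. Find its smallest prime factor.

79

10823 is odd.
Digit sum 14, not divisible by 3.
Ends in 3: not divisible by 5.
7: 10823 = 7·1546 + 1
11: 10823 = 11·983 + 10
13: 10823 = 13·832 + 7
17: 10823 = 17·636 + 11
19: 10823 = 19·569 + 12
23: 10823 = 23·470 + 13
29: 10823 = 29·373 + 6
31: 10823 = 31·349 + 4
37: 10823 = 37·292 + 19
41: 10823 = 41·263 + 40
43: 10823 = 43·251 + 30
47: 10823 = 47·230 + 13
53: 10823 = 53·204 + 11
59: 10823 = 59·183 + 26
61: 10823 = 61·177 + 26
67: 10823 = 67·161 + 36
71: 10823 = 71·152 + 31
73: 10823 = 73·148 + 19
79: 10823 = 79·137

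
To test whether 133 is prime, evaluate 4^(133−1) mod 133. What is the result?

106

4^1 ≡ 4 (mod 133)
4^2 ≡ 4^2 = 16 ≡ 16 (mod 133)
4^4 ≡ 16^2 = 256 ≡ 123 (mod 133)
4^8 ≡ 123^2 = 15129 ≡ 100 (mod 133)
4^16 ≡ 100^2 = 10000 ≡ 25 (mod 133)
4^32 ≡ 25^2 = 625 ≡ 93 (mod 133)
4^64 ≡ 93^2 = 8649 ≡ 4 (mod 133)
4^128 ≡ 4^2 = 16 ≡ 16 (mod 133)
132 = 128 + 4 in binary powers of 2.
So 4^132 ≡ 16 · 123 ≡ 106 (mod 133).
Since 106 ≠ 1, base 4 is a Fermat witness: 133 is composite.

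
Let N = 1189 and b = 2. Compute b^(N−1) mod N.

2^1 ≡ 2 (mod 1189)
2^2 ≡ 2^2 = 4 ≡ 4 (mod 1189)
2^4 ≡ 4^2 = 16 ≡ 16 (mod 1189)
2^8 ≡ 16^2 = 256 ≡ 256 (mod 1189)
2^16 ≡ 256^2 = 65536 ≡ 141 (mod 1189)
2^32 ≡ 141^2 = 19881 ≡ 857 (mod 1189)
2^64 ≡ 857^2 = 734449 ≡ 836 (mod 1189)
2^128 ≡ 836^2 = 698896 ≡ 953 (mod 1189)
2^256 ≡ 953^2 = 908209 ≡ 1002 (mod 1189)
2^512 ≡ 1002^2 = 1004004 ≡ 488 (mod 1189)
2^1024 ≡ 488^2 = 238144 ≡ 344 (mod 1189)
1188 = 1024 + 128 + 32 + 4 in binary powers of 2.
So 2^1188 ≡ 344 · 953 · 857 · 16 ≡ 297 (mod 1189).
Since 297 ≠ 1, base 2 is a Fermat witness: 1189 is composite.

297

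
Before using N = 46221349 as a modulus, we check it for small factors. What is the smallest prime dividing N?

89

46221349 is odd.
Digit sum 31, not divisible by 3.
Ends in 9: not divisible by 5.
7: 46221349 = 7·6603049 + 6
11: 46221349 = 11·4201940 + 9
13: 46221349 = 13·3555488 + 5
17: 46221349 = 17·2718902 + 15
19: 46221349 = 19·2432702 + 11
23: 46221349 = 23·2009623 + 20
29: 46221349 = 29·1593839 + 18
31: 46221349 = 31·1491011 + 8
37: 46221349 = 37·1249225 + 24
41: 46221349 = 41·1127349 + 40
43: 46221349 = 43·1074915 + 4
47: 46221349 = 47·983432 + 45
53: 46221349 = 53·872100 + 49
59: 46221349 = 59·783412 + 41
61: 46221349 = 61·757727 + 2
67: 46221349 = 67·689870 + 59
71: 46221349 = 71·651004 + 65
73: 46221349 = 73·633169 + 12
79: 46221349 = 79·585080 + 29
83: 46221349 = 83·556883 + 60
89: 46221349 = 89·519341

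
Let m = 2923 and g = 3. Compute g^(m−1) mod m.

433

3^1 ≡ 3 (mod 2923)
3^2 ≡ 3^2 = 9 ≡ 9 (mod 2923)
3^4 ≡ 9^2 = 81 ≡ 81 (mod 2923)
3^8 ≡ 81^2 = 6561 ≡ 715 (mod 2923)
3^16 ≡ 715^2 = 511225 ≡ 2623 (mod 2923)
3^32 ≡ 2623^2 = 6880129 ≡ 2310 (mod 2923)
3^64 ≡ 2310^2 = 5336100 ≡ 1625 (mod 2923)
3^128 ≡ 1625^2 = 2640625 ≡ 1156 (mod 2923)
3^256 ≡ 1156^2 = 1336336 ≡ 525 (mod 2923)
3^512 ≡ 525^2 = 275625 ≡ 863 (mod 2923)
3^1024 ≡ 863^2 = 744769 ≡ 2327 (mod 2923)
3^2048 ≡ 2327^2 = 5414929 ≡ 1533 (mod 2923)
2922 = 2048 + 512 + 256 + 64 + 32 + 8 + 2 in binary powers of 2.
So 3^2922 ≡ 1533 · 863 · 525 · 1625 · 2310 · 715 · 9 ≡ 433 (mod 2923).
Since 433 ≠ 1, base 3 is a Fermat witness: 2923 is composite.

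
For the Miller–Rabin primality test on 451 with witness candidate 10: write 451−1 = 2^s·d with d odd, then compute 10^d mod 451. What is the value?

329

451 − 1 = 450 = 2^1 · 225, so d = 225.
10^1 ≡ 10 (mod 451)
10^2 ≡ 10^2 = 100 ≡ 100 (mod 451)
10^4 ≡ 100^2 = 10000 ≡ 78 (mod 451)
10^8 ≡ 78^2 = 6084 ≡ 221 (mod 451)
10^16 ≡ 221^2 = 48841 ≡ 133 (mod 451)
10^32 ≡ 133^2 = 17689 ≡ 100 (mod 451)
10^64 ≡ 100^2 = 10000 ≡ 78 (mod 451)
10^128 ≡ 78^2 = 6084 ≡ 221 (mod 451)
225 = 128 + 64 + 32 + 1 in binary powers of 2.
So 10^225 ≡ 221 · 78 · 100 · 10 ≡ 329 (mod 451).
Squaring chain: 329; never reaches −1, so base 10 is a Miller–Rabin witness that 451 is composite.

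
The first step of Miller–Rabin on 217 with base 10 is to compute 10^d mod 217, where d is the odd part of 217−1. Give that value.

217 − 1 = 216 = 2^3 · 27, so d = 27.
10^1 ≡ 10 (mod 217)
10^2 ≡ 10^2 = 100 ≡ 100 (mod 217)
10^4 ≡ 100^2 = 10000 ≡ 18 (mod 217)
10^8 ≡ 18^2 = 324 ≡ 107 (mod 217)
10^16 ≡ 107^2 = 11449 ≡ 165 (mod 217)
27 = 16 + 8 + 2 + 1 in binary powers of 2.
So 10^27 ≡ 165 · 107 · 100 · 10 ≡ 97 (mod 217).
Squaring chain: 97 → 78 → 8; never reaches −1, so base 10 is a Miller–Rabin witness that 217 is composite.

97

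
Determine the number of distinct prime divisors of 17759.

3

17759 = 7 · 2537
2537 = 43 · 59
17759 = 7 · 43 · 59, which has 3 distinct prime factors.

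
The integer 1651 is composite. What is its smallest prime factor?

1651 is odd.
Digit sum 13, not divisible by 3.
Ends in 1: not divisible by 5.
7: 1651 = 7·235 + 6
11: 1651 = 11·150 + 1
13: 1651 = 13·127

13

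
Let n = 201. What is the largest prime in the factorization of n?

67

201 = 3 · 67
67 is prime.
So 201 = 3 · 67; the largest prime factor is 67.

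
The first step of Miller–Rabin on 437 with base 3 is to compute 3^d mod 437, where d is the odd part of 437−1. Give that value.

307

437 − 1 = 436 = 2^2 · 109, so d = 109.
3^1 ≡ 3 (mod 437)
3^2 ≡ 3^2 = 9 ≡ 9 (mod 437)
3^4 ≡ 9^2 = 81 ≡ 81 (mod 437)
3^8 ≡ 81^2 = 6561 ≡ 6 (mod 437)
3^16 ≡ 6^2 = 36 ≡ 36 (mod 437)
3^32 ≡ 36^2 = 1296 ≡ 422 (mod 437)
3^64 ≡ 422^2 = 178084 ≡ 225 (mod 437)
109 = 64 + 32 + 8 + 4 + 1 in binary powers of 2.
So 3^109 ≡ 225 · 422 · 6 · 81 · 3 ≡ 307 (mod 437).
Squaring chain: 307 → 294; never reaches −1, so base 3 is a Miller–Rabin witness that 437 is composite.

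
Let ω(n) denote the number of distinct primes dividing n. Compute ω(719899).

3

719899 = 17^2 · 2491
2491 = 47 · 53
719899 = 17^2 · 47 · 53, which has 3 distinct prime factors.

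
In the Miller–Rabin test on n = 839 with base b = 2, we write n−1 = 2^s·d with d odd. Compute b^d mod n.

839 − 1 = 838 = 2^1 · 419, so d = 419.
2^1 ≡ 2 (mod 839)
2^2 ≡ 2^2 = 4 ≡ 4 (mod 839)
2^4 ≡ 4^2 = 16 ≡ 16 (mod 839)
2^8 ≡ 16^2 = 256 ≡ 256 (mod 839)
2^16 ≡ 256^2 = 65536 ≡ 94 (mod 839)
2^32 ≡ 94^2 = 8836 ≡ 446 (mod 839)
2^64 ≡ 446^2 = 198916 ≡ 73 (mod 839)
2^128 ≡ 73^2 = 5329 ≡ 295 (mod 839)
2^256 ≡ 295^2 = 87025 ≡ 608 (mod 839)
419 = 256 + 128 + 32 + 2 + 1 in binary powers of 2.
So 2^419 ≡ 608 · 295 · 446 · 4 · 2 ≡ 1 (mod 839).
Since 2^d ≡ 1 (mod 839), base 2 does not prove 839 composite.

1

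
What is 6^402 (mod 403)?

6^1 ≡ 6 (mod 403)
6^2 ≡ 6^2 = 36 ≡ 36 (mod 403)
6^4 ≡ 36^2 = 1296 ≡ 87 (mod 403)
6^8 ≡ 87^2 = 7569 ≡ 315 (mod 403)
6^16 ≡ 315^2 = 99225 ≡ 87 (mod 403)
6^32 ≡ 87^2 = 7569 ≡ 315 (mod 403)
6^64 ≡ 315^2 = 99225 ≡ 87 (mod 403)
6^128 ≡ 87^2 = 7569 ≡ 315 (mod 403)
6^256 ≡ 315^2 = 99225 ≡ 87 (mod 403)
402 = 256 + 128 + 16 + 2 in binary powers of 2.
So 6^402 ≡ 87 · 315 · 87 · 36 ≡ 311 (mod 403).
Since 311 ≠ 1, base 6 is a Fermat witness: 403 is composite.

311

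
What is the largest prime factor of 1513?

1513 = 17 · 89
89 is prime.
So 1513 = 17 · 89; the largest prime factor is 89.

89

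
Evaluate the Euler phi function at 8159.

Factor: 8159 = 41 · 199.
φ(8159) = (41−1) · (199−1) = 40 · 198 = 7920.

7920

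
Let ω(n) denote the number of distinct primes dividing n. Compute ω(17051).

17051 = 17^2 · 59
17051 = 17^2 · 59, which has 2 distinct prime factors.

2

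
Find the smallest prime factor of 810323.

810323 is odd.
Digit sum 17, not divisible by 3.
Ends in 3: not divisible by 5.
7: 810323 = 7·115760 + 3
11: 810323 = 11·73665 + 8
13: 810323 = 13·62332 + 7
17: 810323 = 17·47666 + 1
19: 810323 = 19·42648 + 11
23: 810323 = 23·35231 + 10
29: 810323 = 29·27942 + 5
31: 810323 = 31·26139 + 14
37: 810323 = 37·21900 + 23
41: 810323 = 41·19763 + 40
43: 810323 = 43·18844 + 31
47: 810323 = 47·17240 + 43
53: 810323 = 53·15289 + 6
59: 810323 = 59·13734 + 17
61: 810323 = 61·13283 + 60
67: 810323 = 67·12094 + 25
71: 810323 = 71·11413

71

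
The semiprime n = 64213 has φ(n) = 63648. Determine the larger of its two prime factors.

φ(n) = (p−1)(q−1) = n − (p+q) + 1, so p + q = 64213 − 63648 + 1 = 566.
p and q are the roots of t² − 566t + 64213 = 0.
Discriminant: 566² − 4·64213 = 320356 − 256852 = 63504; √63504 = 252.
q = (566 − 252)/2 = 157, p = (566 + 252)/2 = 409.
Check: 157 · 409 = 64213.

409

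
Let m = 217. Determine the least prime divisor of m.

7

217 is odd.
Digit sum 10, not divisible by 3.
Ends in 7: not divisible by 5.
7: 217 = 7·31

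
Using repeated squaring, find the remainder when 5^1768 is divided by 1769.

1669

5^1 ≡ 5 (mod 1769)
5^2 ≡ 5^2 = 25 ≡ 25 (mod 1769)
5^4 ≡ 25^2 = 625 ≡ 625 (mod 1769)
5^8 ≡ 625^2 = 390625 ≡ 1445 (mod 1769)
5^16 ≡ 1445^2 = 2088025 ≡ 605 (mod 1769)
5^32 ≡ 605^2 = 366025 ≡ 1611 (mod 1769)
5^64 ≡ 1611^2 = 2595321 ≡ 198 (mod 1769)
5^128 ≡ 198^2 = 39204 ≡ 286 (mod 1769)
5^256 ≡ 286^2 = 81796 ≡ 422 (mod 1769)
5^512 ≡ 422^2 = 178084 ≡ 1184 (mod 1769)
5^1024 ≡ 1184^2 = 1401856 ≡ 808 (mod 1769)
1768 = 1024 + 512 + 128 + 64 + 32 + 8 in binary powers of 2.
So 5^1768 ≡ 808 · 1184 · 286 · 198 · 1611 · 1445 ≡ 1669 (mod 1769).
Since 1669 ≠ 1, base 5 is a Fermat witness: 1769 is composite.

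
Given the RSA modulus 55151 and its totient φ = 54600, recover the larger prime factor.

421

φ(n) = (p−1)(q−1) = n − (p+q) + 1, so p + q = 55151 − 54600 + 1 = 552.
p and q are the roots of t² − 552t + 55151 = 0.
Discriminant: 552² − 4·55151 = 304704 − 220604 = 84100; √84100 = 290.
q = (552 − 290)/2 = 131, p = (552 + 290)/2 = 421.
Check: 131 · 421 = 55151.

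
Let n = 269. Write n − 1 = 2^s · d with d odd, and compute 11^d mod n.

269 − 1 = 268 = 2^2 · 67, so d = 67.
11^1 ≡ 11 (mod 269)
11^2 ≡ 11^2 = 121 ≡ 121 (mod 269)
11^4 ≡ 121^2 = 14641 ≡ 115 (mod 269)
11^8 ≡ 115^2 = 13225 ≡ 44 (mod 269)
11^16 ≡ 44^2 = 1936 ≡ 53 (mod 269)
11^32 ≡ 53^2 = 2809 ≡ 119 (mod 269)
11^64 ≡ 119^2 = 14161 ≡ 173 (mod 269)
67 = 64 + 2 + 1 in binary powers of 2.
So 11^67 ≡ 173 · 121 · 11 ≡ 268 (mod 269).
Since 11^d ≡ 268 (mod 269), base 11 does not prove 269 composite.

268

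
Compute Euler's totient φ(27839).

Factor: 27839 = 7 · 41 · 97.
φ(27839) = (7−1) · (41−1) · (97−1) = 6 · 40 · 96 = 23040.

23040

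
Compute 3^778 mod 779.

3^1 ≡ 3 (mod 779)
3^2 ≡ 3^2 = 9 ≡ 9 (mod 779)
3^4 ≡ 9^2 = 81 ≡ 81 (mod 779)
3^8 ≡ 81^2 = 6561 ≡ 329 (mod 779)
3^16 ≡ 329^2 = 108241 ≡ 739 (mod 779)
3^32 ≡ 739^2 = 546121 ≡ 42 (mod 779)
3^64 ≡ 42^2 = 1764 ≡ 206 (mod 779)
3^128 ≡ 206^2 = 42436 ≡ 370 (mod 779)
3^256 ≡ 370^2 = 136900 ≡ 575 (mod 779)
3^512 ≡ 575^2 = 330625 ≡ 329 (mod 779)
778 = 512 + 256 + 8 + 2 in binary powers of 2.
So 3^778 ≡ 329 · 575 · 329 · 9 ≡ 214 (mod 779).
Since 214 ≠ 1, base 3 is a Fermat witness: 779 is composite.

214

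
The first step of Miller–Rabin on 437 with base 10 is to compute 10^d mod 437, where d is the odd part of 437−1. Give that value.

437 − 1 = 436 = 2^2 · 109, so d = 109.
10^1 ≡ 10 (mod 437)
10^2 ≡ 10^2 = 100 ≡ 100 (mod 437)
10^4 ≡ 100^2 = 10000 ≡ 386 (mod 437)
10^8 ≡ 386^2 = 148996 ≡ 416 (mod 437)
10^16 ≡ 416^2 = 173056 ≡ 4 (mod 437)
10^32 ≡ 4^2 = 16 ≡ 16 (mod 437)
10^64 ≡ 16^2 = 256 ≡ 256 (mod 437)
109 = 64 + 32 + 8 + 4 + 1 in binary powers of 2.
So 10^109 ≡ 256 · 16 · 416 · 386 · 10 ≡ 352 (mod 437).
Squaring chain: 352 → 233; never reaches −1, so base 10 is a Miller–Rabin witness that 437 is composite.

352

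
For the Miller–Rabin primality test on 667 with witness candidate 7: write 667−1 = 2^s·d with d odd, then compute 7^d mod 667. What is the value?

458

667 − 1 = 666 = 2^1 · 333, so d = 333.
7^1 ≡ 7 (mod 667)
7^2 ≡ 7^2 = 49 ≡ 49 (mod 667)
7^4 ≡ 49^2 = 2401 ≡ 400 (mod 667)
7^8 ≡ 400^2 = 160000 ≡ 587 (mod 667)
7^16 ≡ 587^2 = 344569 ≡ 397 (mod 667)
7^32 ≡ 397^2 = 157609 ≡ 197 (mod 667)
7^64 ≡ 197^2 = 38809 ≡ 123 (mod 667)
7^128 ≡ 123^2 = 15129 ≡ 455 (mod 667)
7^256 ≡ 455^2 = 207025 ≡ 255 (mod 667)
333 = 256 + 64 + 8 + 4 + 1 in binary powers of 2.
So 7^333 ≡ 255 · 123 · 587 · 400 · 7 ≡ 458 (mod 667).
Squaring chain: 458; never reaches −1, so base 7 is a Miller–Rabin witness that 667 is composite.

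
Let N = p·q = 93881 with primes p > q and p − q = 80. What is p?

Since p = q + 80, we have 93881 = q(q + 80), so q² + 80q − 93881 = 0.
Discriminant: 80² + 4·93881 = 6400 + 375524 = 381924; √381924 = 618.
q = (−80 + 618)/2 = 269, and p = q + 80 = 349.
Check: 269 · 349 = 93881.

349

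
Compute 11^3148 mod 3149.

11^1 ≡ 11 (mod 3149)
11^2 ≡ 11^2 = 121 ≡ 121 (mod 3149)
11^4 ≡ 121^2 = 14641 ≡ 2045 (mod 3149)
11^8 ≡ 2045^2 = 4182025 ≡ 153 (mod 3149)
11^16 ≡ 153^2 = 23409 ≡ 1366 (mod 3149)
11^32 ≡ 1366^2 = 1865956 ≡ 1748 (mod 3149)
11^64 ≡ 1748^2 = 3055504 ≡ 974 (mod 3149)
11^128 ≡ 974^2 = 948676 ≡ 827 (mod 3149)
11^256 ≡ 827^2 = 683929 ≡ 596 (mod 3149)
11^512 ≡ 596^2 = 355216 ≡ 2528 (mod 3149)
11^1024 ≡ 2528^2 = 6390784 ≡ 1463 (mod 3149)
11^2048 ≡ 1463^2 = 2140369 ≡ 2198 (mod 3149)
3148 = 2048 + 1024 + 64 + 8 + 4 in binary powers of 2.
So 11^3148 ≡ 2198 · 1463 · 974 · 153 · 2045 ≡ 1529 (mod 3149).
Since 1529 ≠ 1, base 11 is a Fermat witness: 3149 is composite.

1529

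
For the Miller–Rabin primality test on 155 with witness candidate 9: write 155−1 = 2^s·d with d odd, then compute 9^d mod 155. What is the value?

19

155 − 1 = 154 = 2^1 · 77, so d = 77.
9^1 ≡ 9 (mod 155)
9^2 ≡ 9^2 = 81 ≡ 81 (mod 155)
9^4 ≡ 81^2 = 6561 ≡ 51 (mod 155)
9^8 ≡ 51^2 = 2601 ≡ 121 (mod 155)
9^16 ≡ 121^2 = 14641 ≡ 71 (mod 155)
9^32 ≡ 71^2 = 5041 ≡ 81 (mod 155)
9^64 ≡ 81^2 = 6561 ≡ 51 (mod 155)
77 = 64 + 8 + 4 + 1 in binary powers of 2.
So 9^77 ≡ 51 · 121 · 51 · 9 ≡ 19 (mod 155).
Squaring chain: 19; never reaches −1, so base 9 is a Miller–Rabin witness that 155 is composite.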